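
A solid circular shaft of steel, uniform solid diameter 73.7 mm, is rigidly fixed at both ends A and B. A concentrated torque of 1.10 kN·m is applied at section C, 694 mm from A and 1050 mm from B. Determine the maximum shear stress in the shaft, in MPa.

With uniform GJ and both ends fixed, compatibility θ_AC = θ_CB gives T_A·a = T_B·b, together with T_A + T_B = T₀.
T_A = T₀·b/(a+b) = 1100·1050/1744 = 662.3 N·m; T_B = 437.7 N·m.
τ in each portion: τ_AC = 8.43×10^6 Pa, τ_CB = 5.57×10^6 Pa; maximum is in AC.
τ_max = T_AC·r/J = 662.3·0.0369/2.90×10^-6 = 8.426×10^6 Pa.

8.43 MPa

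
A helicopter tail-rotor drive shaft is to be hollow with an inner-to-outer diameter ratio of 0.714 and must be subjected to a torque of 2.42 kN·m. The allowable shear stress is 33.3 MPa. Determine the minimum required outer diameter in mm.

For a hollow shaft with d_i/d_o = 0.714: τ_max = 16T/(π d_o³ (1−k⁴)), so d_o = [16T/(π τ_allow (1−k⁴))]^(1/3) = [16·2420/(π·3.33×10^7·0.7401)]^(1/3) = 0.07937 m.

79.4 mm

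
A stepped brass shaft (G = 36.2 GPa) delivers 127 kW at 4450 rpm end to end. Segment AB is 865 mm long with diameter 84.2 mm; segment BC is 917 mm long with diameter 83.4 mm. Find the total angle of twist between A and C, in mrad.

2.77 mrad

ω = 2π·4450/60 = 466.0 rad/s, so T = P/ω = 127×10³ / 466.0 = 272.5 N·m.
J_AB = π(0.0842)⁴/32 = 4.93×10^-6 m⁴; J_BC = π(0.0834)⁴/32 = 4.75×10^-6 m⁴.
θ = (T/G)·Σ L_i/J_i = (272.5/36.2×10⁹)·(0.865/4.93×10^-6 + 0.917/4.75×10^-6) = 2.773×10^-3 rad.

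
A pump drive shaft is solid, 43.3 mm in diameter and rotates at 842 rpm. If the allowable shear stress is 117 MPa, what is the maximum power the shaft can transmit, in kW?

J = πd⁴/32 = π(0.0433)⁴/32 = 3.451×10^-7 m⁴.
T_max = τ_allow·J/r = 1.17×10^8 × 3.451×10^-7 / 0.0216 = 1865 N·m.
ω = 2π·842/60 = 88.17 rad/s, so P_max = T_max·ω = 1.644×10^5 W.

164 kW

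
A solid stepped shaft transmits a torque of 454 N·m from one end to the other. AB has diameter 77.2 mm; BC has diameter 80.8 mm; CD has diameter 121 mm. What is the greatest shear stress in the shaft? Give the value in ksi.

Under the same torque, τ_max = 16T/(πd³) is largest where d is smallest — segment AB (d = 77.2 mm).
τ_max = 16·454.0/(π·(0.0772)³) = 5.025×10^6 Pa.

0.729 ksi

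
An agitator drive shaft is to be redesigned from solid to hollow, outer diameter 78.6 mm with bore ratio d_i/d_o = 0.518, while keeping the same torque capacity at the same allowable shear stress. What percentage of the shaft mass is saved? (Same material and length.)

23.1 %

Equal τ_max and T ⇒ the solid shaft needs d_s³ = d_o³(1−k⁴), so d_s = 78.6·(1−0.518⁴)^(1/3) = 76.67 mm.
Area ratio A_h/A_s = d_o²(1−k²)/d_s² = (1−k²)/(1−k⁴)^(2/3) = 0.7690.
Mass saving = 1 − 0.7690 = 23.1 %.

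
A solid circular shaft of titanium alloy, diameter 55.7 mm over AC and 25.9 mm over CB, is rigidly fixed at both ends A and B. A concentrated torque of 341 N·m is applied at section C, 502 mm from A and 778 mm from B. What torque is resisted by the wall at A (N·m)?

Compatibility: T_A·a/J_AC = T_B·b/J_CB with T_A + T_B = T₀.
J_AC = 9.45×10^-7 m⁴, J_CB = 4.42×10^-8 m⁴, so T_A = T₀·(J_AC/a)/((J_AC/a)+(J_CB/b)) = 331.0 N·m, T_B = 9.985 N·m.

331 N·m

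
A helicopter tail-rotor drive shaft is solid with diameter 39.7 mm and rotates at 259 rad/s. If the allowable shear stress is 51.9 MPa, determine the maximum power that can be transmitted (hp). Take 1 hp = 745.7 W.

221 hp

J = πd⁴/32 = π(0.0397)⁴/32 = 2.439×10^-7 m⁴.
T_max = τ_allow·J/r = 5.19×10^7 × 2.439×10^-7 / 0.0199 = 637.6 N·m.
ω = 259 rad/s, so P_max = T_max·ω = 1.651×10^5 W.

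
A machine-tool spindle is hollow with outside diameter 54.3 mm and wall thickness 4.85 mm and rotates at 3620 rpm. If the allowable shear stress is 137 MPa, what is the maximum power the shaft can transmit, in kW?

890 kW

J = π(d_o⁴ − d_i⁴)/32 = π(0.0543⁴ − 0.0446⁴)/32 = 4.650×10^-7 m⁴.
T_max = τ_allow·J/r = 1.37×10^8 × 4.650×10^-7 / 0.0271 = 2347 N·m.
ω = 2π·3620/60 = 379.1 rad/s, so P_max = T_max·ω = 8.896×10^5 W.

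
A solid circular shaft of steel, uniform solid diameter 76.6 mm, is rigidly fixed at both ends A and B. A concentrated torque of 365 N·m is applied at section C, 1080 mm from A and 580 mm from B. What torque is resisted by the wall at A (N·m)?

128 N·m

With uniform GJ and both ends fixed, compatibility θ_AC = θ_CB gives T_A·a = T_B·b, together with T_A + T_B = T₀.
T_A = T₀·b/(a+b) = 365.0·580/1660 = 127.5 N·m; T_B = 237.5 N·m.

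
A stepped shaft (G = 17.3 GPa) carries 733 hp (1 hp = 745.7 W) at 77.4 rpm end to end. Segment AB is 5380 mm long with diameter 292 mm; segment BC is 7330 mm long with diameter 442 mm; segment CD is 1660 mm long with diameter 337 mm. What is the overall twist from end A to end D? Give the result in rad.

ω = 2π·77.4/60 = 8.105 rad/s, so T = P/ω = 733×745.7 / 8.105 = 67440 N·m.
J_AB = π(0.292)⁴/32 = 7.14×10^-4 m⁴; J_BC = π(0.442)⁴/32 = 3.75×10^-3 m⁴; J_CD = π(0.337)⁴/32 = 1.27×10^-3 m⁴.
θ = (T/G)·Σ L_i/J_i = (67440/17.3×10⁹)·(5.38/7.14×10^-4 + 7.33/3.75×10^-3 + 1.66/1.27×10^-3) = 0.04212 rad.

0.0421 rad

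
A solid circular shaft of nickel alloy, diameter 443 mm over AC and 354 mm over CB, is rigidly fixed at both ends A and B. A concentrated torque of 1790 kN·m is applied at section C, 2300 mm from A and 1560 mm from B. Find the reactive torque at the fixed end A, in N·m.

1.12e6 N·m

Compatibility: T_A·a/J_AC = T_B·b/J_CB with T_A + T_B = T₀.
J_AC = 3.78×10^-3 m⁴, J_CB = 1.54×10^-3 m⁴, so T_A = T₀·(J_AC/a)/((J_AC/a)+(J_CB/b)) = 1.118e6 N·m, T_B = 672100 N·m.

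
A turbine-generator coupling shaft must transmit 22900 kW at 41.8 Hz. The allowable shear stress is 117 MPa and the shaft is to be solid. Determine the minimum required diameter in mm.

ω = 2π·41.8 = 262.6 rad/s, so T = P/ω = 22900×10³ / 262.6 = 87190 N·m.
For a solid shaft τ_max = 16T/(πd³), so d = (16T/(π τ_allow))^(1/3) = (16·87190/(π·1.17×10^8))^(1/3) = 0.1560 m.

156 mm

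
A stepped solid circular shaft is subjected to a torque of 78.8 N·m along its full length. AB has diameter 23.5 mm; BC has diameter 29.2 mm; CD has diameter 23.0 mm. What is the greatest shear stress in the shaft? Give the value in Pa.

3.30e7 Pa

Under the same torque, τ_max = 16T/(πd³) is largest where d is smallest — segment CD (d = 23.0 mm).
τ_max = 16·78.80/(π·(0.0230)³) = 3.298×10^7 Pa.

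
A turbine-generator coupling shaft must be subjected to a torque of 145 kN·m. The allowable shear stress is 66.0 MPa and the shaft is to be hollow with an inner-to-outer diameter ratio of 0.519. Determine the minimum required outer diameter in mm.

For a hollow shaft with d_i/d_o = 0.519: τ_max = 16T/(π d_o³ (1−k⁴)), so d_o = [16T/(π τ_allow (1−k⁴))]^(1/3) = [16·145000/(π·6.60×10^7·0.9274)]^(1/3) = 0.2294 m.

229 mm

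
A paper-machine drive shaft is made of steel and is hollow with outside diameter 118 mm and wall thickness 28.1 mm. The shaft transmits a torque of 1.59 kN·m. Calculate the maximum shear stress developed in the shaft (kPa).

J = π(d_o⁴ − d_i⁴)/32 = π(0.118⁴ − 0.0618⁴)/32 = 1.760×10^-5 m⁴.
τ_max = T·r/J = 1590 × 0.0590 / 1.760×10^-5 = 5.330×10^6 Pa.

5330 kPa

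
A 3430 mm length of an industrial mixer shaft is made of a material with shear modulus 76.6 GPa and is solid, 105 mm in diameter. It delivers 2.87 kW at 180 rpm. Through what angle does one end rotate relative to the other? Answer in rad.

ω = 2π·180/60 = 18.85 rad/s, so T = P/ω = 2.87×10³ / 18.85 = 152.3 N·m.
J = πd⁴/32 = π(0.105)⁴/32 = 1.193×10^-5 m⁴.
θ = T·L/(G·J) = 152.3 × 3.43 / (76.6×10⁹ × 1.193×10^-5) = 5.713×10^-4 rad.

5.71e-4 rad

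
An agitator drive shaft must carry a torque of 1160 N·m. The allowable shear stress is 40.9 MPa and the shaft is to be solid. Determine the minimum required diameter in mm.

52.5 mm

For a solid shaft τ_max = 16T/(πd³), so d = (16T/(π τ_allow))^(1/3) = (16·1160/(π·4.09×10^7))^(1/3) = 0.05247 m.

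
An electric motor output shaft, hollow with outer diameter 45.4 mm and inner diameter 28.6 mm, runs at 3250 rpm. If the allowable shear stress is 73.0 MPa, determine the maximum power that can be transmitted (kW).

385 kW

J = π(d_o⁴ − d_i⁴)/32 = π(0.0454⁴ − 0.0286⁴)/32 = 3.514×10^-7 m⁴.
T_max = τ_allow·J/r = 7.30×10^7 × 3.514×10^-7 / 0.0227 = 1130 N·m.
ω = 2π·3250/60 = 340.3 rad/s, so P_max = T_max·ω = 3.846×10^5 W.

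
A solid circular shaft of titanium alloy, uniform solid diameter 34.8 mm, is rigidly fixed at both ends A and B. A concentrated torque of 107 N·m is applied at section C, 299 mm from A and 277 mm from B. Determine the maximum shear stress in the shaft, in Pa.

With uniform GJ and both ends fixed, compatibility θ_AC = θ_CB gives T_A·a = T_B·b, together with T_A + T_B = T₀.
T_A = T₀·b/(a+b) = 107.0·277/576.0 = 51.46 N·m; T_B = 55.54 N·m.
τ in each portion: τ_AC = 6.22×10^6 Pa, τ_CB = 6.71×10^6 Pa; maximum is in CB.
τ_max = T_CB·r/J = 55.54·0.0174/1.44×10^-7 = 6.712×10^6 Pa.

6.71e6 Pa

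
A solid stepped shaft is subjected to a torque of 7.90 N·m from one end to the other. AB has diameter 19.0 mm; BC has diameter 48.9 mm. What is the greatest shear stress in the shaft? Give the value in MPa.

Under the same torque, τ_max = 16T/(πd³) is largest where d is smallest — segment AB (d = 19.0 mm).
τ_max = 16·7.900/(π·(0.0190)³) = 5.866×10^6 Pa.

5.87 MPa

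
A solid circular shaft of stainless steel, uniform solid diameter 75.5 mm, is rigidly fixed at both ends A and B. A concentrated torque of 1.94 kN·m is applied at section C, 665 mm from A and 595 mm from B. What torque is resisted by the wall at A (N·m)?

916 N·m

With uniform GJ and both ends fixed, compatibility θ_AC = θ_CB gives T_A·a = T_B·b, together with T_A + T_B = T₀.
T_A = T₀·b/(a+b) = 1940·595/1260 = 916.1 N·m; T_B = 1024 N·m.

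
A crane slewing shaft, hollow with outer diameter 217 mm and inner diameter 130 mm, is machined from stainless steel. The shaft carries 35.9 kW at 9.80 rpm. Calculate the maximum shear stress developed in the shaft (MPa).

ω = 2π·9.80/60 = 1.026 rad/s, so T = P/ω = 35.9×10³ / 1.026 = 34980 N·m.
J = π(d_o⁴ − d_i⁴)/32 = π(0.217⁴ − 0.130⁴)/32 = 1.897×10^-4 m⁴.
τ_max = T·r/J = 34980 × 0.108 / 1.897×10^-4 = 2.001×10^7 Pa.

20.0 MPa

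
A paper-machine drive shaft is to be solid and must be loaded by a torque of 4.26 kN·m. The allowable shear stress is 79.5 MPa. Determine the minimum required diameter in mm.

64.9 mm

For a solid shaft τ_max = 16T/(πd³), so d = (16T/(π τ_allow))^(1/3) = (16·4260/(π·7.95×10^7))^(1/3) = 0.06486 m.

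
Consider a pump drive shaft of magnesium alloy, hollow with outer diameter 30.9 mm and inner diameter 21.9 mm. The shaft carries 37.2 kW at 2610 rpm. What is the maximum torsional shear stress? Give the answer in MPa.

31.4 MPa

ω = 2π·2610/60 = 273.3 rad/s, so T = P/ω = 37.2×10³ / 273.3 = 136.1 N·m.
J = π(d_o⁴ − d_i⁴)/32 = π(0.0309⁴ − 0.0219⁴)/32 = 6.692×10^-8 m⁴.
τ_max = T·r/J = 136.1 × 0.0154 / 6.692×10^-8 = 3.142×10^7 Pa.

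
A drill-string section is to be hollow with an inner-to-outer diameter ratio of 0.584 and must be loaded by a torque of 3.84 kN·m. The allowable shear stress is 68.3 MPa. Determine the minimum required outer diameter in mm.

For a hollow shaft with d_i/d_o = 0.584: τ_max = 16T/(π d_o³ (1−k⁴)), so d_o = [16T/(π τ_allow (1−k⁴))]^(1/3) = [16·3840/(π·6.83×10^7·0.8837)]^(1/3) = 0.06868 m.

68.7 mm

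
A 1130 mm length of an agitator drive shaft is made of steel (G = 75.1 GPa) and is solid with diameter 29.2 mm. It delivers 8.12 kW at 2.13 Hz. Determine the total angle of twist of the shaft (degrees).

ω = 2π·2.13 = 13.38 rad/s, so T = P/ω = 8.12×10³ / 13.38 = 606.7 N·m.
J = πd⁴/32 = π(0.0292)⁴/32 = 7.137×10^-8 m⁴.
θ = T·L/(G·J) = 606.7 × 1.13 / (75.1×10⁹ × 7.137×10^-8) = 0.1279 rad.

7.33°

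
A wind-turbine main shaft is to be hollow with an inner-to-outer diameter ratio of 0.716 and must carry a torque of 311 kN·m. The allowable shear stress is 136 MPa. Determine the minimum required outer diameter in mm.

251 mm

For a hollow shaft with d_i/d_o = 0.716: τ_max = 16T/(π d_o³ (1−k⁴)), so d_o = [16T/(π τ_allow (1−k⁴))]^(1/3) = [16·311000/(π·1.36×10^8·0.7372)]^(1/3) = 0.2509 m.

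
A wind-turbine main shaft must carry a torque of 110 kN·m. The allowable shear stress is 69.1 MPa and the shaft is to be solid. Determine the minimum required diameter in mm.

201 mm

For a solid shaft τ_max = 16T/(πd³), so d = (16T/(π τ_allow))^(1/3) = (16·110000/(π·6.91×10^7))^(1/3) = 0.2009 m.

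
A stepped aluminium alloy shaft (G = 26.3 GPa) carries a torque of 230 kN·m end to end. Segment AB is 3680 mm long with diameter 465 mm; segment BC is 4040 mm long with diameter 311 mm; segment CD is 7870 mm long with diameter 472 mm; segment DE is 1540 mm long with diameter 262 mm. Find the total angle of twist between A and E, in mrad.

J_AB = π(0.465)⁴/32 = 4.59×10^-3 m⁴; J_BC = π(0.311)⁴/32 = 9.18×10^-4 m⁴; J_CD = π(0.472)⁴/32 = 4.87×10^-3 m⁴; J_DE = π(0.262)⁴/32 = 4.63×10^-4 m⁴.
θ = (T/G)·Σ L_i/J_i = (230000/26.3×10⁹)·(3.68/4.59×10^-3 + 4.04/9.18×10^-4 + 7.87/4.87×10^-3 + 1.54/4.63×10^-4) = 0.08872 rad.

88.7 mrad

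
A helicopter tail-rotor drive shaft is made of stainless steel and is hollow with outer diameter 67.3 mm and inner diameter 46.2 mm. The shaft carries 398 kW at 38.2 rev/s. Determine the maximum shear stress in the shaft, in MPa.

35.6 MPa

ω = 2π·38.2 = 240.0 rad/s, so T = P/ω = 398×10³ / 240.0 = 1658 N·m.
J = π(d_o⁴ − d_i⁴)/32 = π(0.0673⁴ − 0.0462⁴)/32 = 1.567×10^-6 m⁴.
τ_max = T·r/J = 1658 × 0.0336 / 1.567×10^-6 = 3.561×10^7 Pa.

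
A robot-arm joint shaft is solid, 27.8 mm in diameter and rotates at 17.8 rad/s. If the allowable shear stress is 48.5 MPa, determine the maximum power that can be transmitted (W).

J = πd⁴/32 = π(0.0278)⁴/32 = 5.864×10^-8 m⁴.
T_max = τ_allow·J/r = 4.85×10^7 × 5.864×10^-8 / 0.0139 = 204.6 N·m.
ω = 17.8 rad/s, so P_max = T_max·ω = 3642 W.

3640 W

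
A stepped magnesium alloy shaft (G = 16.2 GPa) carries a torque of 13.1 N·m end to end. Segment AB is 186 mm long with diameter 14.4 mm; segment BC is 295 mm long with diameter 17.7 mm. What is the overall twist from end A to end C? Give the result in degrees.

J_AB = π(0.0144)⁴/32 = 4.22×10^-9 m⁴; J_BC = π(0.0177)⁴/32 = 9.64×10^-9 m⁴.
θ = (T/G)·Σ L_i/J_i = (13.10/16.2×10⁹)·(0.186/4.22×10^-9 + 0.295/9.64×10^-9) = 0.06039 rad.

3.46°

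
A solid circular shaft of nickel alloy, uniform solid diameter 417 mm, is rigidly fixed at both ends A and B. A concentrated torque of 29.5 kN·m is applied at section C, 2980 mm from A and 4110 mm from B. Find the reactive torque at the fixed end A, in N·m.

With uniform GJ and both ends fixed, compatibility θ_AC = θ_CB gives T_A·a = T_B·b, together with T_A + T_B = T₀.
T_A = T₀·b/(a+b) = 29500·4110/7090 = 17100 N·m; T_B = 12400 N·m.

17100 N·m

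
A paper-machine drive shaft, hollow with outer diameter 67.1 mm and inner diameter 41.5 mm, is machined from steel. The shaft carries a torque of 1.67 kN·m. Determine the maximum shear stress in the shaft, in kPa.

33000 kPa

J = π(d_o⁴ − d_i⁴)/32 = π(0.0671⁴ − 0.0415⁴)/32 = 1.699×10^-6 m⁴.
τ_max = T·r/J = 1670 × 0.0335 / 1.699×10^-6 = 3.298×10^7 Pa.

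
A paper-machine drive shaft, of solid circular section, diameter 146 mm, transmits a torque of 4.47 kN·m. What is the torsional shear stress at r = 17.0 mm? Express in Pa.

1.70e6 Pa

J = πd⁴/32 = π(0.146)⁴/32 = 4.461×10^-5 m⁴.
Shear stress varies linearly with radius: τ = T·r/J = 4470 × 0.0170 / 4.461×10^-5 = 1.704×10^6 Pa.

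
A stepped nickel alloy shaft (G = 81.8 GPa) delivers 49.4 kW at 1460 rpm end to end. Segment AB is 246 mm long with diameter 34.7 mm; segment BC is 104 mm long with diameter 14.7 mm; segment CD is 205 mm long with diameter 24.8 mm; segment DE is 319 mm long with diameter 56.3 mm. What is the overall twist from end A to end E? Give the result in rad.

ω = 2π·1460/60 = 152.9 rad/s, so T = P/ω = 49.4×10³ / 152.9 = 323.1 N·m.
J_AB = π(0.0347)⁴/32 = 1.42×10^-7 m⁴; J_BC = π(0.0147)⁴/32 = 4.58×10^-9 m⁴; J_CD = π(0.0248)⁴/32 = 3.71×10^-8 m⁴; J_DE = π(0.0563)⁴/32 = 9.86×10^-7 m⁴.
θ = (T/G)·Σ L_i/J_i = (323.1/81.8×10⁹)·(0.246/1.42×10^-7 + 0.104/4.58×10^-9 + 0.205/3.71×10^-8 + 0.319/9.86×10^-7) = 0.1195 rad.

0.120 rad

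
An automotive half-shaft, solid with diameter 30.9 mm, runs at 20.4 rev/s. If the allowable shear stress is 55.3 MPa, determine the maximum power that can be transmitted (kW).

41.1 kW

J = πd⁴/32 = π(0.0309)⁴/32 = 8.950×10^-8 m⁴.
T_max = τ_allow·J/r = 5.53×10^7 × 8.950×10^-8 / 0.0154 = 320.4 N·m.
ω = 2π·20.4 = 128.2 rad/s, so P_max = T_max·ω = 4.106×10^4 W.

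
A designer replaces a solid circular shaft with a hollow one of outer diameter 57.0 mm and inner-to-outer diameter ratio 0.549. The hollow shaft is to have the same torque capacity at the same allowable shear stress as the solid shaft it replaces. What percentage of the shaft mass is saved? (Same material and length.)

25.6 %

Equal τ_max and T ⇒ the solid shaft needs d_s³ = d_o³(1−k⁴), so d_s = 57.0·(1−0.549⁴)^(1/3) = 55.22 mm.
Area ratio A_h/A_s = d_o²(1−k²)/d_s² = (1−k²)/(1−k⁴)^(2/3) = 0.7444.
Mass saving = 1 − 0.7444 = 25.6 %.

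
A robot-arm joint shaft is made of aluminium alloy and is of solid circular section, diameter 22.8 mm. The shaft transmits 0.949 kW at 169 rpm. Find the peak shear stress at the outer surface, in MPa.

ω = 2π·169/60 = 17.70 rad/s, so T = P/ω = 0.949×10³ / 17.70 = 53.62 N·m.
J = πd⁴/32 = π(0.0228)⁴/32 = 2.653×10^-8 m⁴.
τ_max = T·r/J = 53.62 × 0.0114 / 2.653×10^-8 = 2.304×10^7 Pa.

23.0 MPa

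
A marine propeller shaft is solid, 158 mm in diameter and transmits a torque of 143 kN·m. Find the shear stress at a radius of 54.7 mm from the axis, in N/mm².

J = πd⁴/32 = π(0.158)⁴/32 = 6.118×10^-5 m⁴.
Shear stress varies linearly with radius: τ = T·r/J = 143000 × 0.0547 / 6.118×10^-5 = 1.278×10^8 Pa.

128 N/mm²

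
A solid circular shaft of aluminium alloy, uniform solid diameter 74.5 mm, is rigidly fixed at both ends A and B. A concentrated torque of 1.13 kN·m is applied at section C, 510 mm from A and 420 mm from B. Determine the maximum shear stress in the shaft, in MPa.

With uniform GJ and both ends fixed, compatibility θ_AC = θ_CB gives T_A·a = T_B·b, together with T_A + T_B = T₀.
T_A = T₀·b/(a+b) = 1130·420/930.0 = 510.3 N·m; T_B = 619.7 N·m.
τ in each portion: τ_AC = 6.29×10^6 Pa, τ_CB = 7.63×10^6 Pa; maximum is in CB.
τ_max = T_CB·r/J = 619.7·0.0372/3.02×10^-6 = 7.633×10^6 Pa.

7.63 MPa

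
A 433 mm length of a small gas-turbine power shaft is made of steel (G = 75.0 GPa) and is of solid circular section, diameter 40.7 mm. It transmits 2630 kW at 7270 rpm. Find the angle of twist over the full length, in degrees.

4.24°

ω = 2π·7270/60 = 761.3 rad/s, so T = P/ω = 2630×10³ / 761.3 = 3455 N·m.
J = πd⁴/32 = π(0.0407)⁴/32 = 2.694×10^-7 m⁴.
θ = T·L/(G·J) = 3455 × 0.433 / (75.0×10⁹ × 2.694×10^-7) = 0.07404 rad.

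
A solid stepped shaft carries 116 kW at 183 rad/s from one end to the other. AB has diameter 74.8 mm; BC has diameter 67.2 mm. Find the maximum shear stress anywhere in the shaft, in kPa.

10600 kPa

ω = 183 rad/s, so T = P/ω = 116×10³ / 183.0 = 633.9 N·m.
Under the same torque, τ_max = 16T/(πd³) is largest where d is smallest — segment BC (d = 67.2 mm).
τ_max = 16·633.9/(π·(0.0672)³) = 1.064×10^7 Pa.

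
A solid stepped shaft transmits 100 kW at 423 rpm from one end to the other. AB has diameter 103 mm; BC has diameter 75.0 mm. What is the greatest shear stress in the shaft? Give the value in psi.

3950 psi

ω = 2π·423/60 = 44.30 rad/s, so T = P/ω = 100×10³ / 44.30 = 2258 N·m.
Under the same torque, τ_max = 16T/(πd³) is largest where d is smallest — segment BC (d = 75.0 mm).
τ_max = 16·2258/(π·(0.0750)³) = 2.725×10^7 Pa.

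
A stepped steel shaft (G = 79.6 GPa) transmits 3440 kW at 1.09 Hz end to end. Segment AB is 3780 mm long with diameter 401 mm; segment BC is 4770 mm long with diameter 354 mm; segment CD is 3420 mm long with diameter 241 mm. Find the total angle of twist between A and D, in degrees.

ω = 2π·1.09 = 6.849 rad/s, so T = P/ω = 3440×10³ / 6.849 = 502300 N·m.
J_AB = π(0.401)⁴/32 = 2.54×10^-3 m⁴; J_BC = π(0.354)⁴/32 = 1.54×10^-3 m⁴; J_CD = π(0.241)⁴/32 = 3.31×10^-4 m⁴.
θ = (T/G)·Σ L_i/J_i = (502300/79.6×10⁹)·(3.78/2.54×10^-3 + 4.77/1.54×10^-3 + 3.42/3.31×10^-4) = 0.09408 rad.

5.39°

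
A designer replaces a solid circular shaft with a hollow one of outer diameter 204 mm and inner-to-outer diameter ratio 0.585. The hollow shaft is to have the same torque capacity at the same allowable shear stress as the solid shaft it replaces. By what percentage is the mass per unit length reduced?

Equal τ_max and T ⇒ the solid shaft needs d_s³ = d_o³(1−k⁴), so d_s = 204·(1−0.585⁴)^(1/3) = 195.7 mm.
Area ratio A_h/A_s = d_o²(1−k²)/d_s² = (1−k²)/(1−k⁴)^(2/3) = 0.7147.
Mass saving = 1 − 0.7147 = 28.5 %.

28.5 %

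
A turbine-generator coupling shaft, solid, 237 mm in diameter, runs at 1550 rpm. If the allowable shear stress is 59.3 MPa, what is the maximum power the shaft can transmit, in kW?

25200 kW

J = πd⁴/32 = π(0.237)⁴/32 = 3.097×10^-4 m⁴.
T_max = τ_allow·J/r = 5.93×10^7 × 3.097×10^-4 / 0.118 = 155000 N·m.
ω = 2π·1550/60 = 162.3 rad/s, so P_max = T_max·ω = 2.516×10^7 W.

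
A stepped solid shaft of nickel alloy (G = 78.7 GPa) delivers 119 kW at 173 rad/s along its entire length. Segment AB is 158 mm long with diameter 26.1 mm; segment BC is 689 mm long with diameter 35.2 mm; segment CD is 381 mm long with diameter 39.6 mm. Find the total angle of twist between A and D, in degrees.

4.82°

ω = 173 rad/s, so T = P/ω = 119×10³ / 173.0 = 687.9 N·m.
J_AB = π(0.0261)⁴/32 = 4.56×10^-8 m⁴; J_BC = π(0.0352)⁴/32 = 1.51×10^-7 m⁴; J_CD = π(0.0396)⁴/32 = 2.41×10^-7 m⁴.
θ = (T/G)·Σ L_i/J_i = (687.9/78.7×10⁹)·(0.158/4.56×10^-8 + 0.689/1.51×10^-7 + 0.381/2.41×10^-7) = 0.08406 rad.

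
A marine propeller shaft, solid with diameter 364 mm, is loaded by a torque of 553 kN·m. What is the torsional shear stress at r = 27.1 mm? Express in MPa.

8.70 MPa

J = πd⁴/32 = π(0.364)⁴/32 = 1.723×10^-3 m⁴.
Shear stress varies linearly with radius: τ = T·r/J = 553000 × 0.0271 / 1.723×10^-3 = 8.695×10^6 Pa.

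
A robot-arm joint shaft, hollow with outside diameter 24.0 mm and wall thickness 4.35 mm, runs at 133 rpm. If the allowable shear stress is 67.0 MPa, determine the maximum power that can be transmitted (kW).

J = π(d_o⁴ − d_i⁴)/32 = π(0.0240⁴ − 0.0153⁴)/32 = 2.719×10^-8 m⁴.
T_max = τ_allow·J/r = 6.70×10^7 × 2.719×10^-8 / 0.0120 = 151.8 N·m.
ω = 2π·133/60 = 13.93 rad/s, so P_max = T_max·ω = 2115 W.

2.11 kW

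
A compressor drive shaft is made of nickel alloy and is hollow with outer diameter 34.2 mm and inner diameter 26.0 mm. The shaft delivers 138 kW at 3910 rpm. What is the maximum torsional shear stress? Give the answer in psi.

ω = 2π·3910/60 = 409.5 rad/s, so T = P/ω = 138×10³ / 409.5 = 337.0 N·m.
J = π(d_o⁴ − d_i⁴)/32 = π(0.0342⁴ − 0.0260⁴)/32 = 8.945×10^-8 m⁴.
τ_max = T·r/J = 337.0 × 0.0171 / 8.945×10^-8 = 6.443×10^7 Pa.

9350 psi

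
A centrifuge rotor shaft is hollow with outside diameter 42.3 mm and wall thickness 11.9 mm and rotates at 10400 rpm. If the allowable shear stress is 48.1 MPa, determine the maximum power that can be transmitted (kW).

750 kW

J = π(d_o⁴ − d_i⁴)/32 = π(0.0423⁴ − 0.0185⁴)/32 = 3.028×10^-7 m⁴.
T_max = τ_allow·J/r = 4.81×10^7 × 3.028×10^-7 / 0.0211 = 688.7 N·m.
ω = 2π·10400/60 = 1089 rad/s, so P_max = T_max·ω = 7.500×10^5 W.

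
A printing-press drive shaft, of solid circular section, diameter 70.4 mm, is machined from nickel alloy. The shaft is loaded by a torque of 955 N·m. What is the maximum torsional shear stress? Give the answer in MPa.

J = πd⁴/32 = π(0.0704)⁴/32 = 2.412×10^-6 m⁴.
τ_max = T·r/J = 955.0 × 0.0352 / 2.412×10^-6 = 1.394×10^7 Pa.

13.9 MPa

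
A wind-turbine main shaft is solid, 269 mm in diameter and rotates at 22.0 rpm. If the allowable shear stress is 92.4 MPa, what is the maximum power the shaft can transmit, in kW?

814 kW

J = πd⁴/32 = π(0.269)⁴/32 = 5.141×10^-4 m⁴.
T_max = τ_allow·J/r = 9.24×10^7 × 5.141×10^-4 / 0.135 = 353100 N·m.
ω = 2π·22.0/60 = 2.304 rad/s, so P_max = T_max·ω = 8.136×10^5 W.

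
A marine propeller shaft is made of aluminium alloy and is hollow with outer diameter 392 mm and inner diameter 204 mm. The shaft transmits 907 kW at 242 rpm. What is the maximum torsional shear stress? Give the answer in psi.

ω = 2π·242/60 = 25.34 rad/s, so T = P/ω = 907×10³ / 25.34 = 35790 N·m.
J = π(d_o⁴ − d_i⁴)/32 = π(0.392⁴ − 0.204⁴)/32 = 2.148×10^-3 m⁴.
τ_max = T·r/J = 35790 × 0.196 / 2.148×10^-3 = 3.266×10^6 Pa.

474 psi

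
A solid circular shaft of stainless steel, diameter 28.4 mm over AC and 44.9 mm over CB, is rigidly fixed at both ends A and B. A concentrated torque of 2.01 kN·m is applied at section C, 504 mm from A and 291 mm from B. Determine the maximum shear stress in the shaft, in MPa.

Compatibility: T_A·a/J_AC = T_B·b/J_CB with T_A + T_B = T₀.
J_AC = 6.39×10^-8 m⁴, J_CB = 3.99×10^-7 m⁴, so T_A = T₀·(J_AC/a)/((J_AC/a)+(J_CB/b)) = 170.0 N·m, T_B = 1840 N·m.
τ in each portion: τ_AC = 3.78×10^7 Pa, τ_CB = 1.04×10^8 Pa; maximum is in CB.
τ_max = T_CB·r/J = 1840·0.0224/3.99×10^-7 = 1.035×10^8 Pa.

104 MPa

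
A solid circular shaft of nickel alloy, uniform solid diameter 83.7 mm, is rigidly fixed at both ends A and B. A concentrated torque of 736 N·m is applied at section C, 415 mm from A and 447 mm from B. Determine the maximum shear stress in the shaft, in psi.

With uniform GJ and both ends fixed, compatibility θ_AC = θ_CB gives T_A·a = T_B·b, together with T_A + T_B = T₀.
T_A = T₀·b/(a+b) = 736.0·447/862.0 = 381.7 N·m; T_B = 354.3 N·m.
τ in each portion: τ_AC = 3.31×10^6 Pa, τ_CB = 3.08×10^6 Pa; maximum is in AC.
τ_max = T_AC·r/J = 381.7·0.0418/4.82×10^-6 = 3.315×10^6 Pa.

481 psi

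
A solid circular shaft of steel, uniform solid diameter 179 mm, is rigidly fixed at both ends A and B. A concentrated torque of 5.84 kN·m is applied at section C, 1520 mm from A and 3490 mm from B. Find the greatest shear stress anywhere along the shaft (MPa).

3.61 MPa

With uniform GJ and both ends fixed, compatibility θ_AC = θ_CB gives T_A·a = T_B·b, together with T_A + T_B = T₀.
T_A = T₀·b/(a+b) = 5840·3490/5010 = 4068 N·m; T_B = 1772 N·m.
τ in each portion: τ_AC = 3.61×10^6 Pa, τ_CB = 1.57×10^6 Pa; maximum is in AC.
τ_max = T_AC·r/J = 4068·0.0895/1.01×10^-4 = 3.613×10^6 Pa.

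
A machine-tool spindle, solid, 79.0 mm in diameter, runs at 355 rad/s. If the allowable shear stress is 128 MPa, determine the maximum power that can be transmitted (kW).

4400 kW

J = πd⁴/32 = π(0.0790)⁴/32 = 3.824×10^-6 m⁴.
T_max = τ_allow·J/r = 1.28×10^8 × 3.824×10^-6 / 0.0395 = 12390 N·m.
ω = 355 rad/s, so P_max = T_max·ω = 4.399×10^6 W.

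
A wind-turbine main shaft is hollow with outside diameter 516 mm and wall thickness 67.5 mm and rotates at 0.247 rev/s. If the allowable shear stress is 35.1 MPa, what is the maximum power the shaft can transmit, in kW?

J = π(d_o⁴ − d_i⁴)/32 = π(0.516⁴ − 0.381⁴)/32 = 4.891×10^-3 m⁴.
T_max = τ_allow·J/r = 3.51×10^7 × 4.891×10^-3 / 0.258 = 665400 N·m.
ω = 2π·0.247 = 1.552 rad/s, so P_max = T_max·ω = 1.033×10^6 W.

1030 kW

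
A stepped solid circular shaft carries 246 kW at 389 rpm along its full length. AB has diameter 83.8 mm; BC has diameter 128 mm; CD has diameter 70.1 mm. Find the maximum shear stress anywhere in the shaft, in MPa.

89.3 MPa

ω = 2π·389/60 = 40.74 rad/s, so T = P/ω = 246×10³ / 40.74 = 6039 N·m.
Under the same torque, τ_max = 16T/(πd³) is largest where d is smallest — segment CD (d = 70.1 mm).
τ_max = 16·6039/(π·(0.0701)³) = 8.928×10^7 Pa.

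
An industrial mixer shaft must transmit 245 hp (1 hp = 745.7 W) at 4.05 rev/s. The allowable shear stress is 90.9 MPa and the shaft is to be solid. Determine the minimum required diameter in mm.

73.8 mm

ω = 2π·4.05 = 25.45 rad/s, so T = P/ω = 245×745.7 / 25.45 = 7180 N·m.
For a solid shaft τ_max = 16T/(πd³), so d = (16T/(π τ_allow))^(1/3) = (16·7180/(π·9.09×10^7))^(1/3) = 0.07382 m.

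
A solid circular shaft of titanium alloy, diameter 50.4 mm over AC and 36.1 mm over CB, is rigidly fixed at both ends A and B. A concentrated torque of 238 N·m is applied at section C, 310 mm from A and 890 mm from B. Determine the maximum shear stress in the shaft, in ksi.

Compatibility: T_A·a/J_AC = T_B·b/J_CB with T_A + T_B = T₀.
J_AC = 6.33×10^-7 m⁴, J_CB = 1.67×10^-7 m⁴, so T_A = T₀·(J_AC/a)/((J_AC/a)+(J_CB/b)) = 218.0 N·m, T_B = 19.99 N·m.
τ in each portion: τ_AC = 8.67×10^6 Pa, τ_CB = 2.16×10^6 Pa; maximum is in AC.
τ_max = T_AC·r/J = 218.0·0.0252/6.33×10^-7 = 8.673×10^6 Pa.

1.26 ksi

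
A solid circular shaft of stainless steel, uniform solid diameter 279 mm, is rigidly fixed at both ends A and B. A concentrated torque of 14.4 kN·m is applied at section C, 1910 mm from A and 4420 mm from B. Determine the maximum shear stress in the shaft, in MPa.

2.36 MPa

With uniform GJ and both ends fixed, compatibility θ_AC = θ_CB gives T_A·a = T_B·b, together with T_A + T_B = T₀.
T_A = T₀·b/(a+b) = 14400·4420/6330 = 10050 N·m; T_B = 4345 N·m.
τ in each portion: τ_AC = 2.36×10^6 Pa, τ_CB = 1.02×10^6 Pa; maximum is in AC.
τ_max = T_AC·r/J = 10050·0.140/5.95×10^-4 = 2.358×10^6 Pa.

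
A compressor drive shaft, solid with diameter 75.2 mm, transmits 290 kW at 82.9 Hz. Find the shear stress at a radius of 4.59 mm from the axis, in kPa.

814 kPa

ω = 2π·82.9 = 520.9 rad/s, so T = P/ω = 290×10³ / 520.9 = 556.8 N·m.
J = πd⁴/32 = π(0.0752)⁴/32 = 3.140×10^-6 m⁴.
Shear stress varies linearly with radius: τ = T·r/J = 556.8 × 0.00459 / 3.140×10^-6 = 8.140×10^5 Pa.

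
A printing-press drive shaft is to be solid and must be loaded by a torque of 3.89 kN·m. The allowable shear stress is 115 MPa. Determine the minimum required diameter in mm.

55.6 mm

For a solid shaft τ_max = 16T/(πd³), so d = (16T/(π τ_allow))^(1/3) = (16·3890/(π·1.15×10^8))^(1/3) = 0.05564 m.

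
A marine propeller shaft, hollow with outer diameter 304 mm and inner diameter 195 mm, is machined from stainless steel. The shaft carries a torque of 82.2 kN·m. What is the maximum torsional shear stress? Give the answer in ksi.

2.60 ksi

J = π(d_o⁴ − d_i⁴)/32 = π(0.304⁴ − 0.195⁴)/32 = 6.965×10^-4 m⁴.
τ_max = T·r/J = 82200 × 0.152 / 6.965×10^-4 = 1.794×10^7 Pa.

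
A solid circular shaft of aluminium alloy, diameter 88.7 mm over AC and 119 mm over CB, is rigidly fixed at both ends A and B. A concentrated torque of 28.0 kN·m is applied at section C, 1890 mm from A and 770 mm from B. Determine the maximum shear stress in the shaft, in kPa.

Compatibility: T_A·a/J_AC = T_B·b/J_CB with T_A + T_B = T₀.
J_AC = 6.08×10^-6 m⁴, J_CB = 1.97×10^-5 m⁴, so T_A = T₀·(J_AC/a)/((J_AC/a)+(J_CB/b)) = 3128 N·m, T_B = 24870 N·m.
τ in each portion: τ_AC = 2.28×10^7 Pa, τ_CB = 7.52×10^7 Pa; maximum is in CB.
τ_max = T_CB·r/J = 24870·0.0595/1.97×10^-5 = 7.517×10^7 Pa.

75200 kPa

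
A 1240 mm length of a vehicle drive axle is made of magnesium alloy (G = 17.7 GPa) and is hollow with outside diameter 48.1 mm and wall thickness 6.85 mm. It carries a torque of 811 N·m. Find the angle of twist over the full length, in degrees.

J = π(d_o⁴ − d_i⁴)/32 = π(0.0481⁴ − 0.0344⁴)/32 = 3.880×10^-7 m⁴.
θ = T·L/(G·J) = 811.0 × 1.24 / (17.7×10⁹ × 3.880×10^-7) = 0.1464 rad.

8.39°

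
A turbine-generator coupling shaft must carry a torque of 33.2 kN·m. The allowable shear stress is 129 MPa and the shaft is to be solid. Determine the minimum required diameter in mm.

For a solid shaft τ_max = 16T/(πd³), so d = (16T/(π τ_allow))^(1/3) = (16·33200/(π·1.29×10^8))^(1/3) = 0.1094 m.

109 mm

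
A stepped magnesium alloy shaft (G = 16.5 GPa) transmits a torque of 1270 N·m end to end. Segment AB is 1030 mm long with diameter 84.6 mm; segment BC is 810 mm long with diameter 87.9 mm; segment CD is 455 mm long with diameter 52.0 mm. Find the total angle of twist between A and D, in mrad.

J_AB = π(0.0846)⁴/32 = 5.03×10^-6 m⁴; J_BC = π(0.0879)⁴/32 = 5.86×10^-6 m⁴; J_CD = π(0.0520)⁴/32 = 7.18×10^-7 m⁴.
θ = (T/G)·Σ L_i/J_i = (1270/16.5×10⁹)·(1.03/5.03×10^-6 + 0.810/5.86×10^-6 + 0.455/7.18×10^-7) = 0.07519 rad.

75.2 mrad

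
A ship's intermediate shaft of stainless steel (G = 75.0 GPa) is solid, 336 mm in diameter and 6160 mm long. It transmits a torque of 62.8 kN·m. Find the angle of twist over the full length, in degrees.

J = πd⁴/32 = π(0.336)⁴/32 = 1.251×10^-3 m⁴.
θ = T·L/(G·J) = 62800 × 6.16 / (75.0×10⁹ × 1.251×10^-3) = 4.122×10^-3 rad.

0.236°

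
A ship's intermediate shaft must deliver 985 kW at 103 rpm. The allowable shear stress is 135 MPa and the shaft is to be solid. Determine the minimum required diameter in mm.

151 mm

ω = 2π·103/60 = 10.79 rad/s, so T = P/ω = 985×10³ / 10.79 = 91320 N·m.
For a solid shaft τ_max = 16T/(πd³), so d = (16T/(π τ_allow))^(1/3) = (16·91320/(π·1.35×10^8))^(1/3) = 0.1510 m.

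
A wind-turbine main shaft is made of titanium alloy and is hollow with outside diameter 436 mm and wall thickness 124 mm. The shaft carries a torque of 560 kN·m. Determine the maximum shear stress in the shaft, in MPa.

35.6 MPa

J = π(d_o⁴ − d_i⁴)/32 = π(0.436⁴ − 0.188⁴)/32 = 3.425×10^-3 m⁴.
τ_max = T·r/J = 560000 × 0.218 / 3.425×10^-3 = 3.564×10^7 Pa.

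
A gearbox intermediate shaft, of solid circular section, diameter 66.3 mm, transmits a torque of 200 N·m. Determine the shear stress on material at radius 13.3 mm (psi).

203 psi

J = πd⁴/32 = π(0.0663)⁴/32 = 1.897×10^-6 m⁴.
Shear stress varies linearly with radius: τ = T·r/J = 200.0 × 0.0133 / 1.897×10^-6 = 1.402×10^6 Pa.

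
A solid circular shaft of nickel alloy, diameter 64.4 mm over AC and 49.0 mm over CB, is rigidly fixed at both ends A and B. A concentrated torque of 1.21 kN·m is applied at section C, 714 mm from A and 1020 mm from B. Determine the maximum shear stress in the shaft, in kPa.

Compatibility: T_A·a/J_AC = T_B·b/J_CB with T_A + T_B = T₀.
J_AC = 1.69×10^-6 m⁴, J_CB = 5.66×10^-7 m⁴, so T_A = T₀·(J_AC/a)/((J_AC/a)+(J_CB/b)) = 980.1 N·m, T_B = 229.9 N·m.
τ in each portion: τ_AC = 1.87×10^7 Pa, τ_CB = 9.95×10^6 Pa; maximum is in AC.
τ_max = T_AC·r/J = 980.1·0.0322/1.69×10^-6 = 1.869×10^7 Pa.

18700 kPa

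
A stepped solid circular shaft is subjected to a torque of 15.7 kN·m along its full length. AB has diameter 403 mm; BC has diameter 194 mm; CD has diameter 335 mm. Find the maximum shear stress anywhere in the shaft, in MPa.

Under the same torque, τ_max = 16T/(πd³) is largest where d is smallest — segment BC (d = 194 mm).
τ_max = 16·15700/(π·(0.194)³) = 1.095×10^7 Pa.

11.0 MPa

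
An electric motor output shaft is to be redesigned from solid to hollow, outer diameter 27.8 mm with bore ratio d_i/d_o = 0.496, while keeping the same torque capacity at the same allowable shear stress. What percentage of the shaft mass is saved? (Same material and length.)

Equal τ_max and T ⇒ the solid shaft needs d_s³ = d_o³(1−k⁴), so d_s = 27.8·(1−0.496⁴)^(1/3) = 27.23 mm.
Area ratio A_h/A_s = d_o²(1−k²)/d_s² = (1−k²)/(1−k⁴)^(2/3) = 0.7860.
Mass saving = 1 − 0.7860 = 21.4 %.

21.4 %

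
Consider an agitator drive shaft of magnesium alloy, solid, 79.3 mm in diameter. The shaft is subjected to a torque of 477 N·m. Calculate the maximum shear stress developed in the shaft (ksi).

0.707 ksi

J = πd⁴/32 = π(0.0793)⁴/32 = 3.882×10^-6 m⁴.
τ_max = T·r/J = 477.0 × 0.0396 / 3.882×10^-6 = 4.872×10^6 Pa.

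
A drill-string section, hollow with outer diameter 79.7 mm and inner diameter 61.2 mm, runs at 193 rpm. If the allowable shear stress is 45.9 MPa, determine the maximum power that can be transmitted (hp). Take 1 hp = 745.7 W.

80.7 hp

J = π(d_o⁴ − d_i⁴)/32 = π(0.0797⁴ − 0.0612⁴)/32 = 2.584×10^-6 m⁴.
T_max = τ_allow·J/r = 4.59×10^7 × 2.584×10^-6 / 0.0399 = 2976 N·m.
ω = 2π·193/60 = 20.21 rad/s, so P_max = T_max·ω = 6.015×10^4 W.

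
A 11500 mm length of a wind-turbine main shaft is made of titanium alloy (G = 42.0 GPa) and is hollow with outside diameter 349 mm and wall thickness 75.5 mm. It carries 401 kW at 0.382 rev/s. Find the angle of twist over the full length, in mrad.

ω = 2π·0.382 = 2.400 rad/s, so T = P/ω = 401×10³ / 2.400 = 167100 N·m.
J = π(d_o⁴ − d_i⁴)/32 = π(0.349⁴ − 0.198⁴)/32 = 1.306×10^-3 m⁴.
θ = T·L/(G·J) = 167100 × 11.5 / (42.0×10⁹ × 1.306×10^-3) = 0.03504 rad.

35.0 mrad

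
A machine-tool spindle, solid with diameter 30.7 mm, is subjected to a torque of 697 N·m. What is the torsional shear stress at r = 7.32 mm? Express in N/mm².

J = πd⁴/32 = π(0.0307)⁴/32 = 8.721×10^-8 m⁴.
Shear stress varies linearly with radius: τ = T·r/J = 697.0 × 0.00732 / 8.721×10^-8 = 5.850×10^7 Pa.

58.5 N/mm²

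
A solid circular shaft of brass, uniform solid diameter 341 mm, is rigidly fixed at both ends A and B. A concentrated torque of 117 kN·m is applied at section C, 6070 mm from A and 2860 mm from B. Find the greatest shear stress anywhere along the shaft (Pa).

1.02e7 Pa

With uniform GJ and both ends fixed, compatibility θ_AC = θ_CB gives T_A·a = T_B·b, together with T_A + T_B = T₀.
T_A = T₀·b/(a+b) = 117000·2860/8930 = 37470 N·m; T_B = 79530 N·m.
τ in each portion: τ_AC = 4.81×10^6 Pa, τ_CB = 1.02×10^7 Pa; maximum is in CB.
τ_max = T_CB·r/J = 79530·0.171/1.33×10^-3 = 1.021×10^7 Pa.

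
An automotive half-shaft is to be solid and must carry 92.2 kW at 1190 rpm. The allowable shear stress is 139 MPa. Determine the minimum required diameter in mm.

30.0 mm

ω = 2π·1190/60 = 124.6 rad/s, so T = P/ω = 92.2×10³ / 124.6 = 739.9 N·m.
For a solid shaft τ_max = 16T/(πd³), so d = (16T/(π τ_allow))^(1/3) = (16·739.9/(π·1.39×10^8))^(1/3) = 0.03004 m.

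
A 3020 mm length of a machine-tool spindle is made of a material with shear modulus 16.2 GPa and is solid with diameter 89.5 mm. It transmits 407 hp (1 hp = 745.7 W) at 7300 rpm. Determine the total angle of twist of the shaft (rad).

ω = 2π·7300/60 = 764.5 rad/s, so T = P/ω = 407×745.7 / 764.5 = 397.0 N·m.
J = πd⁴/32 = π(0.0895)⁴/32 = 6.299×10^-6 m⁴.
θ = T·L/(G·J) = 397.0 × 3.02 / (16.2×10⁹ × 6.299×10^-6) = 0.01175 rad.

0.0117 rad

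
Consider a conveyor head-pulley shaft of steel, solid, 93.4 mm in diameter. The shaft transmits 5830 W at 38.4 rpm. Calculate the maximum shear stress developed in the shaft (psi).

1310 psi

ω = 2π·38.4/60 = 4.021 rad/s, so T = P/ω = 5830 / 4.021 = 1450 N·m.
J = πd⁴/32 = π(0.0934)⁴/32 = 7.471×10^-6 m⁴.
τ_max = T·r/J = 1450 × 0.0467 / 7.471×10^-6 = 9.062×10^6 Pa.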